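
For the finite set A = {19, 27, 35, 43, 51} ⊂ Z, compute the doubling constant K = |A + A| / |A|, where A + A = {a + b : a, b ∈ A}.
K = |A + A| / |A| = 9/5

Enumerate A + A = {a + b : a, b ∈ A}. With |A| = 5, there are |A|^2 = 25 ordered sum pairs; collecting distinct values, A + A = {38, 46, 54, 62, 70, 78, 86, 94, 102}, so |A + A| = 9. Thus K = 9/5. Here |A + A| = 2|A| − 1 = 9, the minimum possible — so K = 9/5 is minimal, which holds iff A is an arithmetic progression.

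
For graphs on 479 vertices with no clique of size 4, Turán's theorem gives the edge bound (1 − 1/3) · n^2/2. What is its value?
Turán density bound = (2/3) · 479^2/2 = 229441/3 ≈ 76480.3333

Turán's theorem: ex(n, K_{r+1}) is achieved by the complete r-partite Turán graph T(n, r) with parts as balanced as possible, and is at most (1 − 1/r) · n^2/2. For r = 3, n = 479: the density bound is (2/3) · 229441/2 = 229441/3 ≈ 76480.3333. The integer-valued extremum is e(T(479, 3)) = 76480, which is strictly less than the density bound 229441/3 since 3 ∤ 479 (the parts of T(479, 3) cannot all be equal).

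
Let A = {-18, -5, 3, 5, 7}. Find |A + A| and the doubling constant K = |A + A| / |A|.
K = |A + A| / |A| = 14/5

Enumerate A + A = {a + b : a, b ∈ A}. With |A| = 5, there are |A|^2 = 25 ordered sum pairs; collecting distinct values, A + A = {-36, -23, -15, -13, -11, -10, -2, 0, 2, 6, 8, 10, 12, 14}, so |A + A| = 14. Thus K = 14/5. For comparison, the minimum possible |A + A| over all 5-element sets is 2·5 − 1 = 9 (so min K = 9/5), attained only by arithmetic progressions.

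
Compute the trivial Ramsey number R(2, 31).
R(2, 31) = 31

R(2, k) = k for all k ≥ 2: in a 2-colouring of K_k, either some edge is red (a red K_2) or all edges are blue (a blue K_k). And K_{30} coloured all-blue has no blue K_31, so R(2, 31) > 30. Hence R(2, 31) = 31.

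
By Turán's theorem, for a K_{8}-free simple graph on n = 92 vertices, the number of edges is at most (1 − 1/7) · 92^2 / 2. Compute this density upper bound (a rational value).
Turán density bound = (6/7) · 92^2/2 = 25392/7 ≈ 3627.4286

Turán's theorem: ex(n, K_{r+1}) is achieved by the complete r-partite Turán graph T(n, r) with parts as balanced as possible, and is at most (1 − 1/r) · n^2/2. For r = 7, n = 92: the density bound is (6/7) · 8464/2 = 25392/7 ≈ 3627.4286. The integer-valued extremum is e(T(92, 7)) = 3627, which is strictly less than the density bound 25392/7 since 7 ∤ 92 (the parts of T(92, 7) cannot all be equal).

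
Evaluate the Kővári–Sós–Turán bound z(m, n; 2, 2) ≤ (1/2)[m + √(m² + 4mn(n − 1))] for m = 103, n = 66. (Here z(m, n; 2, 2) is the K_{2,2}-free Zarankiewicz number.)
z(103, 66; 2, 2) ≤ (1/2)[103 + √(103² + 4·103·66·65)] = (1/2)[103 + √1778089] = 718.225

Kővári–Sós–Turán: let r_1, ..., r_103 be the row sums and z = Σ r_i the total number of 1s. Each pair of columns can share at most one row with both entries 1 (else a 2×2 all-ones block appears), so Σ_i C(r_i, 2) ≤ C(66, 2) = 2145. By convexity Σ_i C(r_i, 2) ≥ 103·C(z/103, 2) = z(z − 103)/(2·103), giving z² − 103z − 103·66·65 ≤ 0 and hence z ≤ (1/2)[103 + √(10609 + 4·441870)] = (1/2)[103 + √1778089] ≈ (1/2)(103 + 1333.45) = 718.225.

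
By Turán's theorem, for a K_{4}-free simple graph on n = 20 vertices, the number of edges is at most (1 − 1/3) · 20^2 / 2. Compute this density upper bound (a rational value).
Turán density bound = (2/3) · 20^2/2 = 400/3 ≈ 133.3333

Turán's theorem: ex(n, K_{r+1}) is achieved by the complete r-partite Turán graph T(n, r) with parts as balanced as possible, and is at most (1 − 1/r) · n^2/2. For r = 3, n = 20: the density bound is (2/3) · 400/2 = 400/3 ≈ 133.3333. The integer-valued extremum is e(T(20, 3)) = 133, which is strictly less than the density bound 400/3 since 3 ∤ 20 (the parts of T(20, 3) cannot all be equal).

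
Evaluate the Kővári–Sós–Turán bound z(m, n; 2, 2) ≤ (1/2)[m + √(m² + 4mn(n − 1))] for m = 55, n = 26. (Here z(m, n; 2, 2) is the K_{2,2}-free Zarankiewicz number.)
z(55, 26; 2, 2) ≤ (1/2)[55 + √(55² + 4·55·26·25)] = (1/2)[55 + √146025] = 218.5661

Kővári–Sós–Turán: let r_1, ..., r_55 be the row sums and z = Σ r_i the total number of 1s. Each pair of columns can share at most one row with both entries 1 (else a 2×2 all-ones block appears), so Σ_i C(r_i, 2) ≤ C(26, 2) = 325. By convexity Σ_i C(r_i, 2) ≥ 55·C(z/55, 2) = z(z − 55)/(2·55), giving z² − 55z − 55·26·25 ≤ 0 and hence z ≤ (1/2)[55 + √(3025 + 4·35750)] = (1/2)[55 + √146025] ≈ (1/2)(55 + 382.1322) = 218.5661.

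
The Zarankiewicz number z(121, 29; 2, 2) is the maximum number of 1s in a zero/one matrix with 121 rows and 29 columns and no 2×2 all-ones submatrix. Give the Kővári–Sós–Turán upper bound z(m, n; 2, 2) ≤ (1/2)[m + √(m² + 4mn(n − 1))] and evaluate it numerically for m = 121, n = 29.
z(121, 29; 2, 2) ≤ (1/2)[121 + √(121² + 4·121·29·28)] = (1/2)[121 + √407649] = 379.737

Kővári–Sós–Turán: let r_1, ..., r_121 be the row sums and z = Σ r_i the total number of 1s. Each pair of columns can share at most one row with both entries 1 (else a 2×2 all-ones block appears), so Σ_i C(r_i, 2) ≤ C(29, 2) = 406. By convexity Σ_i C(r_i, 2) ≥ 121·C(z/121, 2) = z(z − 121)/(2·121), giving z² − 121z − 121·29·28 ≤ 0 and hence z ≤ (1/2)[121 + √(14641 + 4·98252)] = (1/2)[121 + √407649] ≈ (1/2)(121 + 638.474) = 379.737.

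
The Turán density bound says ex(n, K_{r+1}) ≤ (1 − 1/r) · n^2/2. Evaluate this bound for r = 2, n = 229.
Turán density bound = (1/2) · 229^2/2 = 52441/4 ≈ 13110.25

Turán's theorem: ex(n, K_{r+1}) is achieved by the complete r-partite Turán graph T(n, r) with parts as balanced as possible, and is at most (1 − 1/r) · n^2/2. For r = 2, n = 229: the density bound is (1/2) · 52441/2 = 52441/4 ≈ 13110.25. The integer-valued extremum is e(T(229, 2)) = 13110, which is strictly less than the density bound 52441/4 since 2 ∤ 229 (the parts of T(229, 2) cannot all be equal).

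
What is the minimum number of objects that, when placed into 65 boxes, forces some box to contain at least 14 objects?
n = (14 − 1)·65 + 1 = 846

By the generalised pigeonhole principle, to guarantee some box contains ≥ r objects we need more than (r − 1) · k objects total. Threshold: n = (r − 1) · k + 1. With r = 14 and k = 65: n = 13 · 65 + 1 = 845 + 1 = 846. For n = 845 = 13 · 65, we can put exactly 13 objects in every box, avoiding 14 in any single one — so 846 is tight.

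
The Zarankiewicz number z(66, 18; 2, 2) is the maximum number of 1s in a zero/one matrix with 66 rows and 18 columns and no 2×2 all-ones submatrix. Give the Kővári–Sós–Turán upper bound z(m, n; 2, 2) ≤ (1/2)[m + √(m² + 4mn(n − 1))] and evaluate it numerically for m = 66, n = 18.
z(66, 18; 2, 2) ≤ (1/2)[66 + √(66² + 4·66·18·17)] = (1/2)[66 + √85140] = 178.8938

Kővári–Sós–Turán: let r_1, ..., r_66 be the row sums and z = Σ r_i the total number of 1s. Each pair of columns can share at most one row with both entries 1 (else a 2×2 all-ones block appears), so Σ_i C(r_i, 2) ≤ C(18, 2) = 153. By convexity Σ_i C(r_i, 2) ≥ 66·C(z/66, 2) = z(z − 66)/(2·66), giving z² − 66z − 66·18·17 ≤ 0 and hence z ≤ (1/2)[66 + √(4356 + 4·20196)] = (1/2)[66 + √85140] ≈ (1/2)(66 + 291.7876) = 178.8938.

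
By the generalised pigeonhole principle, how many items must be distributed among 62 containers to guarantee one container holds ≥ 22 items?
n = (22 − 1)·62 + 1 = 1303

By the generalised pigeonhole principle, to guarantee some box contains ≥ r objects we need more than (r − 1) · k objects total. Threshold: n = (r − 1) · k + 1. With r = 22 and k = 62: n = 21 · 62 + 1 = 1302 + 1 = 1303. For n = 1302 = 21 · 62, we can put exactly 21 objects in every box, avoiding 22 in any single one — so 1303 is tight.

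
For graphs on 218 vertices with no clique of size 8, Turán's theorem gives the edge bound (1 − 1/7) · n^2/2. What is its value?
Turán density bound = (6/7) · 218^2/2 = 142572/7 ≈ 20367.4286

Turán's theorem: ex(n, K_{r+1}) is achieved by the complete r-partite Turán graph T(n, r) with parts as balanced as possible, and is at most (1 − 1/r) · n^2/2. For r = 7, n = 218: the density bound is (6/7) · 47524/2 = 142572/7 ≈ 20367.4286. The integer-valued extremum is e(T(218, 7)) = 20367, which is strictly less than the density bound 142572/7 since 7 ∤ 218 (the parts of T(218, 7) cannot all be equal).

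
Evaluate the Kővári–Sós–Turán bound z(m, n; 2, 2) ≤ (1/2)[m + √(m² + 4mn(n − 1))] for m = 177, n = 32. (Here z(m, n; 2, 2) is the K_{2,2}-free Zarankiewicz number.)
z(177, 32; 2, 2) ≤ (1/2)[177 + √(177² + 4·177·32·31)] = (1/2)[177 + √733665] = 516.7712

Kővári–Sós–Turán: let r_1, ..., r_177 be the row sums and z = Σ r_i the total number of 1s. Each pair of columns can share at most one row with both entries 1 (else a 2×2 all-ones block appears), so Σ_i C(r_i, 2) ≤ C(32, 2) = 496. By convexity Σ_i C(r_i, 2) ≥ 177·C(z/177, 2) = z(z − 177)/(2·177), giving z² − 177z − 177·32·31 ≤ 0 and hence z ≤ (1/2)[177 + √(31329 + 4·175584)] = (1/2)[177 + √733665] ≈ (1/2)(177 + 856.5425) = 516.7712.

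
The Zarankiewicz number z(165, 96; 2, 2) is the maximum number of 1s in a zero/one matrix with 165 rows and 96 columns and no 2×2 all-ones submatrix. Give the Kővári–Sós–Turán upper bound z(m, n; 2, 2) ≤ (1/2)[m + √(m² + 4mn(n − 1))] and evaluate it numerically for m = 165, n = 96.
z(165, 96; 2, 2) ≤ (1/2)[165 + √(165² + 4·165·96·95)] = (1/2)[165 + √6046425] = 1311.974

Kővári–Sós–Turán: let r_1, ..., r_165 be the row sums and z = Σ r_i the total number of 1s. Each pair of columns can share at most one row with both entries 1 (else a 2×2 all-ones block appears), so Σ_i C(r_i, 2) ≤ C(96, 2) = 4560. By convexity Σ_i C(r_i, 2) ≥ 165·C(z/165, 2) = z(z − 165)/(2·165), giving z² − 165z − 165·96·95 ≤ 0 and hence z ≤ (1/2)[165 + √(27225 + 4·1504800)] = (1/2)[165 + √6046425] ≈ (1/2)(165 + 2458.9479) = 1311.974.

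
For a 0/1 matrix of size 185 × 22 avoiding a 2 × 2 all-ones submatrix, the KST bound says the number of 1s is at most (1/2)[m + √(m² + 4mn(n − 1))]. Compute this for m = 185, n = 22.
z(185, 22; 2, 2) ≤ (1/2)[185 + √(185² + 4·185·22·21)] = (1/2)[185 + √376105] = 399.137

Kővári–Sós–Turán: let r_1, ..., r_185 be the row sums and z = Σ r_i the total number of 1s. Each pair of columns can share at most one row with both entries 1 (else a 2×2 all-ones block appears), so Σ_i C(r_i, 2) ≤ C(22, 2) = 231. By convexity Σ_i C(r_i, 2) ≥ 185·C(z/185, 2) = z(z − 185)/(2·185), giving z² − 185z − 185·22·21 ≤ 0 and hence z ≤ (1/2)[185 + √(34225 + 4·85470)] = (1/2)[185 + √376105] ≈ (1/2)(185 + 613.274) = 399.137.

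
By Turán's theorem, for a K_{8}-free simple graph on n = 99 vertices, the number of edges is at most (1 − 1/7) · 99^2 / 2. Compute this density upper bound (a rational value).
Turán density bound = (6/7) · 99^2/2 = 29403/7 ≈ 4200.4286

Turán's theorem: ex(n, K_{r+1}) is achieved by the complete r-partite Turán graph T(n, r) with parts as balanced as possible, and is at most (1 − 1/r) · n^2/2. For r = 7, n = 99: the density bound is (6/7) · 9801/2 = 29403/7 ≈ 4200.4286. The integer-valued extremum is e(T(99, 7)) = 4200, which is strictly less than the density bound 29403/7 since 7 ∤ 99 (the parts of T(99, 7) cannot all be equal).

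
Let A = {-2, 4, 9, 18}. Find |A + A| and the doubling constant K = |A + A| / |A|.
K = |A + A| / |A| = 10/4 = 5/2

Enumerate A + A = {a + b : a, b ∈ A}. With |A| = 4, there are |A|^2 = 16 ordered sum pairs; collecting distinct values, A + A = {-4, 2, 7, 8, 13, 16, 18, 22, 27, 36}, so |A + A| = 10. Thus K = 10/4 = 5/2. For comparison, the minimum possible |A + A| over all 4-element sets is 2·4 − 1 = 7 (so min K = 7/4), attained only by arithmetic progressions.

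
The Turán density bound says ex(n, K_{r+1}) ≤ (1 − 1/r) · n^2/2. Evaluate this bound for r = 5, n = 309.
Turán density bound = (4/5) · 309^2/2 = 190962/5 ≈ 38192.4

Turán's theorem: ex(n, K_{r+1}) is achieved by the complete r-partite Turán graph T(n, r) with parts as balanced as possible, and is at most (1 − 1/r) · n^2/2. For r = 5, n = 309: the density bound is (4/5) · 95481/2 = 190962/5 ≈ 38192.4. The integer-valued extremum is e(T(309, 5)) = 38192, which is strictly less than the density bound 190962/5 since 5 ∤ 309 (the parts of T(309, 5) cannot all be equal).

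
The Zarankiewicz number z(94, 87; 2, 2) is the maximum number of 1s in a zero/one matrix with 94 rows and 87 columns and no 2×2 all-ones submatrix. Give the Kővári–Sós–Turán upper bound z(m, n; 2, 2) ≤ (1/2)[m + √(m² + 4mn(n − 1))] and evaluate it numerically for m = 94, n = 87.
z(94, 87; 2, 2) ≤ (1/2)[94 + √(94² + 4·94·87·86)] = (1/2)[94 + √2822068] = 886.9506

Kővári–Sós–Turán: let r_1, ..., r_94 be the row sums and z = Σ r_i the total number of 1s. Each pair of columns can share at most one row with both entries 1 (else a 2×2 all-ones block appears), so Σ_i C(r_i, 2) ≤ C(87, 2) = 3741. By convexity Σ_i C(r_i, 2) ≥ 94·C(z/94, 2) = z(z − 94)/(2·94), giving z² − 94z − 94·87·86 ≤ 0 and hence z ≤ (1/2)[94 + √(8836 + 4·703308)] = (1/2)[94 + √2822068] ≈ (1/2)(94 + 1679.9012) = 886.9506.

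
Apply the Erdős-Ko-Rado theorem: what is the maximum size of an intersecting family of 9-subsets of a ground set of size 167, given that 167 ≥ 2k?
max |F| = C(166, 8) = 12049276177620

The Erdős-Ko-Rado theorem states: for n ≥ 2k, an intersecting family of k-subsets of an n-element set has size at most C(n − 1, k − 1), with equality for 'star' families {A ⊆ [n] : |A| = k, i ∈ A} (fix an element i). For n = 167, k = 9: C(166, 8) = 12049276177620.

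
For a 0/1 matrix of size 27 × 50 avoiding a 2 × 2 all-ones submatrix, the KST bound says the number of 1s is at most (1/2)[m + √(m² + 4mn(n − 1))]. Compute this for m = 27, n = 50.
z(27, 50; 2, 2) ≤ (1/2)[27 + √(27² + 4·27·50·49)] = (1/2)[27 + √265329] = 271.0505

Kővári–Sós–Turán: let r_1, ..., r_27 be the row sums and z = Σ r_i the total number of 1s. Each pair of columns can share at most one row with both entries 1 (else a 2×2 all-ones block appears), so Σ_i C(r_i, 2) ≤ C(50, 2) = 1225. By convexity Σ_i C(r_i, 2) ≥ 27·C(z/27, 2) = z(z − 27)/(2·27), giving z² − 27z − 27·50·49 ≤ 0 and hence z ≤ (1/2)[27 + √(729 + 4·66150)] = (1/2)[27 + √265329] ≈ (1/2)(27 + 515.101) = 271.0505.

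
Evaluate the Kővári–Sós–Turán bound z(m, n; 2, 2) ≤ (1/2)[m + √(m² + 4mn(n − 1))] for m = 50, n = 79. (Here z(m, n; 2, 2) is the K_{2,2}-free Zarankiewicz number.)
z(50, 79; 2, 2) ≤ (1/2)[50 + √(50² + 4·50·79·78)] = (1/2)[50 + √1234900] = 580.6303

Kővári–Sós–Turán: let r_1, ..., r_50 be the row sums and z = Σ r_i the total number of 1s. Each pair of columns can share at most one row with both entries 1 (else a 2×2 all-ones block appears), so Σ_i C(r_i, 2) ≤ C(79, 2) = 3081. By convexity Σ_i C(r_i, 2) ≥ 50·C(z/50, 2) = z(z − 50)/(2·50), giving z² − 50z − 50·79·78 ≤ 0 and hence z ≤ (1/2)[50 + √(2500 + 4·308100)] = (1/2)[50 + √1234900] ≈ (1/2)(50 + 1111.2605) = 580.6303.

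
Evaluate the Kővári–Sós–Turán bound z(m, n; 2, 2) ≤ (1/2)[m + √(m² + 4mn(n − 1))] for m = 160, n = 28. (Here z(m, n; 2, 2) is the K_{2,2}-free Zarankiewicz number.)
z(160, 28; 2, 2) ≤ (1/2)[160 + √(160² + 4·160·28·27)] = (1/2)[160 + √509440] = 436.8753

Kővári–Sós–Turán: let r_1, ..., r_160 be the row sums and z = Σ r_i the total number of 1s. Each pair of columns can share at most one row with both entries 1 (else a 2×2 all-ones block appears), so Σ_i C(r_i, 2) ≤ C(28, 2) = 378. By convexity Σ_i C(r_i, 2) ≥ 160·C(z/160, 2) = z(z − 160)/(2·160), giving z² − 160z − 160·28·27 ≤ 0 and hence z ≤ (1/2)[160 + √(25600 + 4·120960)] = (1/2)[160 + √509440] ≈ (1/2)(160 + 713.7507) = 436.8753.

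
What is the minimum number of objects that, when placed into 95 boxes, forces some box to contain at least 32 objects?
n = (32 − 1)·95 + 1 = 2946

By the generalised pigeonhole principle, to guarantee some box contains ≥ r objects we need more than (r − 1) · k objects total. Threshold: n = (r − 1) · k + 1. With r = 32 and k = 95: n = 31 · 95 + 1 = 2945 + 1 = 2946. For n = 2945 = 31 · 95, we can put exactly 31 objects in every box, avoiding 32 in any single one — so 2946 is tight.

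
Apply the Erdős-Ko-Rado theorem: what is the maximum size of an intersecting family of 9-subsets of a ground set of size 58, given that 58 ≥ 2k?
max |F| = C(57, 8) = 1652411475

Erdős-Ko-Rado (1961): when n ≥ 2k, max |F| = C(n−1, k−1). The bound is attained by the star {A : i ∈ A} for any fixed i ∈ [n]. Here C(58−1, 9−1) = C(57, 8) = 1652411475.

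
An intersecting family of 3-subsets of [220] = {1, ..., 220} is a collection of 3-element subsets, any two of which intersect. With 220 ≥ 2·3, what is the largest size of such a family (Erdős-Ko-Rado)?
max |F| = C(219, 2) = 23871

The Erdős-Ko-Rado theorem states: for n ≥ 2k, an intersecting family of k-subsets of an n-element set has size at most C(n − 1, k − 1), with equality for 'star' families {A ⊆ [n] : |A| = k, i ∈ A} (fix an element i). For n = 220, k = 3: C(219, 2) = 23871.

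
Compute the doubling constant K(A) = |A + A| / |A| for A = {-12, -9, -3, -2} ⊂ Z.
K = |A + A| / |A| = 10/4 = 5/2

Enumerate A + A = {a + b : a, b ∈ A}. With |A| = 4, there are |A|^2 = 16 ordered sum pairs; collecting distinct values, A + A = {-24, -21, -18, -15, -14, -12, -11, -6, -5, -4}, so |A + A| = 10. Thus K = 10/4 = 5/2. For comparison, the minimum possible |A + A| over all 4-element sets is 2·4 − 1 = 7 (so min K = 7/4), attained only by arithmetic progressions.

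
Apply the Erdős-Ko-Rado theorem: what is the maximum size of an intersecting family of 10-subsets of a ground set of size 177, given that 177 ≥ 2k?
max |F| = C(176, 9) = 362704129387600

The Erdős-Ko-Rado theorem states: for n ≥ 2k, an intersecting family of k-subsets of an n-element set has size at most C(n − 1, k − 1), with equality for 'star' families {A ⊆ [n] : |A| = k, i ∈ A} (fix an element i). For n = 177, k = 10: C(176, 9) = 362704129387600.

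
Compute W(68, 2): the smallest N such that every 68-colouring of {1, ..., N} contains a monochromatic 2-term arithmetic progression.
W(68, 2) = 68 + 1 = 69

A 2-term AP is any pair of integers, so a monochromatic 2-AP exists iff some colour is used at least twice. With 68 colours, the colouring i ↦ i on {1, ..., 68} uses each colour once, avoiding any monochromatic pair, so W(68, 2) > 68. For {1, ..., 69}, pigeonhole forces two integers of the same colour, which form a monochromatic 2-AP. Hence W(68, 2) = 69.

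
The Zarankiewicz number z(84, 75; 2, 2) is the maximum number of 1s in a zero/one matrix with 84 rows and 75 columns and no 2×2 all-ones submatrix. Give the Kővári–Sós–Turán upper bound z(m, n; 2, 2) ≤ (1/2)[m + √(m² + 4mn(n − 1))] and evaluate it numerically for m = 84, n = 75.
z(84, 75; 2, 2) ≤ (1/2)[84 + √(84² + 4·84·75·74)] = (1/2)[84 + √1871856] = 726.0789

Kővári–Sós–Turán: let r_1, ..., r_84 be the row sums and z = Σ r_i the total number of 1s. Each pair of columns can share at most one row with both entries 1 (else a 2×2 all-ones block appears), so Σ_i C(r_i, 2) ≤ C(75, 2) = 2775. By convexity Σ_i C(r_i, 2) ≥ 84·C(z/84, 2) = z(z − 84)/(2·84), giving z² − 84z − 84·75·74 ≤ 0 and hence z ≤ (1/2)[84 + √(7056 + 4·466200)] = (1/2)[84 + √1871856] ≈ (1/2)(84 + 1368.1579) = 726.0789.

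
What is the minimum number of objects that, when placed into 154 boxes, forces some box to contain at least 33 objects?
n = (33 − 1)·154 + 1 = 4929

By the generalised pigeonhole principle, to guarantee some box contains ≥ r objects we need more than (r − 1) · k objects total. Threshold: n = (r − 1) · k + 1. With r = 33 and k = 154: n = 32 · 154 + 1 = 4928 + 1 = 4929. For n = 4928 = 32 · 154, we can put exactly 32 objects in every box, avoiding 33 in any single one — so 4929 is tight.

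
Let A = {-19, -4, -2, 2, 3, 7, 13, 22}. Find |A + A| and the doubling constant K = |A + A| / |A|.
K = |A + A| / |A| = 31/8

Enumerate A + A = {a + b : a, b ∈ A}. With |A| = 8, there are |A|^2 = 64 ordered sum pairs; collecting distinct values, A + A = {-38, -23, -21, -17, -16, -12, -8, -6, -4, -2, -1, 0, 1, 3, 4, 5, 6, 9, 10, 11, 14, 15, 16, 18, 20, 24, 25, 26, 29, 35, 44}, so |A + A| = 31. Thus K = 31/8. For comparison, the minimum possible |A + A| over all 8-element sets is 2·8 − 1 = 15 (so min K = 15/8), attained only by arithmetic progressions.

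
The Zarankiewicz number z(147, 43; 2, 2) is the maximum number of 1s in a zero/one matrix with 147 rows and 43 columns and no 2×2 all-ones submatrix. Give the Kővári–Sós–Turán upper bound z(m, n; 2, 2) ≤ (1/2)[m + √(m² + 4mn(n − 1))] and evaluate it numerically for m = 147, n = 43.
z(147, 43; 2, 2) ≤ (1/2)[147 + √(147² + 4·147·43·42)] = (1/2)[147 + √1083537] = 593.9654

Kővári–Sós–Turán: let r_1, ..., r_147 be the row sums and z = Σ r_i the total number of 1s. Each pair of columns can share at most one row with both entries 1 (else a 2×2 all-ones block appears), so Σ_i C(r_i, 2) ≤ C(43, 2) = 903. By convexity Σ_i C(r_i, 2) ≥ 147·C(z/147, 2) = z(z − 147)/(2·147), giving z² − 147z − 147·43·42 ≤ 0 and hence z ≤ (1/2)[147 + √(21609 + 4·265482)] = (1/2)[147 + √1083537] ≈ (1/2)(147 + 1040.9308) = 593.9654.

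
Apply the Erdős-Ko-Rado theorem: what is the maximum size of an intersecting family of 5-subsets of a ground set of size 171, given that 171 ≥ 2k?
max |F| = C(170, 4) = 33585370

Erdős-Ko-Rado (1961): when n ≥ 2k, max |F| = C(n−1, k−1). The bound is attained by the star {A : i ∈ A} for any fixed i ∈ [n]. Here C(171−1, 5−1) = C(170, 4) = 33585370.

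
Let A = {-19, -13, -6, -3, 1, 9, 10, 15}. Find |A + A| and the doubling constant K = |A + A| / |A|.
K = |A + A| / |A| = 32/8 = 4

Enumerate A + A = {a + b : a, b ∈ A}. With |A| = 8, there are |A|^2 = 64 ordered sum pairs; collecting distinct values, A + A = {-38, -32, -26, -25, -22, -19, -18, -16, -12, -10, -9, -6, -5, -4, -3, -2, 2, 3, 4, 6, 7, 9, 10, 11, 12, 16, 18, 19, 20, 24, 25, 30}, so |A + A| = 32. Thus K = 32/8 = 4. For comparison, the minimum possible |A + A| over all 8-element sets is 2·8 − 1 = 15 (so min K = 15/8), attained only by arithmetic progressions.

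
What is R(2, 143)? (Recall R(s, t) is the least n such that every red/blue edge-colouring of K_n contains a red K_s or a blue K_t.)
R(2, 143) = 143

R(2, k) = k for all k ≥ 2: in a 2-colouring of K_k, either some edge is red (a red K_2) or all edges are blue (a blue K_k). And K_{142} coloured all-blue has no blue K_143, so R(2, 143) > 142. Hence R(2, 143) = 143.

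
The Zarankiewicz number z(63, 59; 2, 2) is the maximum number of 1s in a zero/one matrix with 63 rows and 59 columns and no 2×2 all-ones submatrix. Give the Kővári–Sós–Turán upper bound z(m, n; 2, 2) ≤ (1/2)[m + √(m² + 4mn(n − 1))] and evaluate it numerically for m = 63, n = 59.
z(63, 59; 2, 2) ≤ (1/2)[63 + √(63² + 4·63·59·58)] = (1/2)[63 + √866313] = 496.8797

Kővári–Sós–Turán: let r_1, ..., r_63 be the row sums and z = Σ r_i the total number of 1s. Each pair of columns can share at most one row with both entries 1 (else a 2×2 all-ones block appears), so Σ_i C(r_i, 2) ≤ C(59, 2) = 1711. By convexity Σ_i C(r_i, 2) ≥ 63·C(z/63, 2) = z(z − 63)/(2·63), giving z² − 63z − 63·59·58 ≤ 0 and hence z ≤ (1/2)[63 + √(3969 + 4·215586)] = (1/2)[63 + √866313] ≈ (1/2)(63 + 930.7594) = 496.8797.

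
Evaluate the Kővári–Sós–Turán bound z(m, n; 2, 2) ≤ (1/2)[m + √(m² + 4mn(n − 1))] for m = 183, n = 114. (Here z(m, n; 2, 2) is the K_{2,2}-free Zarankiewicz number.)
z(183, 114; 2, 2) ≤ (1/2)[183 + √(183² + 4·183·114·113)] = (1/2)[183 + √9463113] = 1629.6087

Kővári–Sós–Turán: let r_1, ..., r_183 be the row sums and z = Σ r_i the total number of 1s. Each pair of columns can share at most one row with both entries 1 (else a 2×2 all-ones block appears), so Σ_i C(r_i, 2) ≤ C(114, 2) = 6441. By convexity Σ_i C(r_i, 2) ≥ 183·C(z/183, 2) = z(z − 183)/(2·183), giving z² − 183z − 183·114·113 ≤ 0 and hence z ≤ (1/2)[183 + √(33489 + 4·2357406)] = (1/2)[183 + √9463113] ≈ (1/2)(183 + 3076.2173) = 1629.6087.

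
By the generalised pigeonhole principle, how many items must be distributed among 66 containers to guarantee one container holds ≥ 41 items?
n = (41 − 1)·66 + 1 = 2641

By the generalised pigeonhole principle, to guarantee some box contains ≥ r objects we need more than (r − 1) · k objects total. Threshold: n = (r − 1) · k + 1. With r = 41 and k = 66: n = 40 · 66 + 1 = 2640 + 1 = 2641. For n = 2640 = 40 · 66, we can put exactly 40 objects in every box, avoiding 41 in any single one — so 2641 is tight.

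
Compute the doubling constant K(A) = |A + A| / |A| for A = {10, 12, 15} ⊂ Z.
K = |A + A| / |A| = 6/3 = 2

Enumerate A + A = {a + b : a, b ∈ A}. With |A| = 3, there are |A|^2 = 9 ordered sum pairs; collecting distinct values, A + A = {20, 22, 24, 25, 27, 30}, so |A + A| = 6. Thus K = 6/3 = 2. For comparison, the minimum possible |A + A| over all 3-element sets is 2·3 − 1 = 5 (so min K = 5/3), attained only by arithmetic progressions.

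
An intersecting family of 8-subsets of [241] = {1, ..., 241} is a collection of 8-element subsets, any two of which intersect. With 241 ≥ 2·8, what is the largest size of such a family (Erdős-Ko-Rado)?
max |F| = C(240, 7) = 8331047908560

The Erdős-Ko-Rado theorem states: for n ≥ 2k, an intersecting family of k-subsets of an n-element set has size at most C(n − 1, k − 1), with equality for 'star' families {A ⊆ [n] : |A| = k, i ∈ A} (fix an element i). For n = 241, k = 8: C(240, 7) = 8331047908560.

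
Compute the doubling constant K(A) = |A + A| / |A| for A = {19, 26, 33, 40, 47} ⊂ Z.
K = |A + A| / |A| = 9/5

Enumerate A + A = {a + b : a, b ∈ A}. With |A| = 5, there are |A|^2 = 25 ordered sum pairs; collecting distinct values, A + A = {38, 45, 52, 59, 66, 73, 80, 87, 94}, so |A + A| = 9. Thus K = 9/5. Here |A + A| = 2|A| − 1 = 9, the minimum possible — so K = 9/5 is minimal, which holds iff A is an arithmetic progression.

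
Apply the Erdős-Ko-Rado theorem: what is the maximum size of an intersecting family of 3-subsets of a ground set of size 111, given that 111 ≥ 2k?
max |F| = C(110, 2) = 5995

The Erdős-Ko-Rado theorem states: for n ≥ 2k, an intersecting family of k-subsets of an n-element set has size at most C(n − 1, k − 1), with equality for 'star' families {A ⊆ [n] : |A| = k, i ∈ A} (fix an element i). For n = 111, k = 3: C(110, 2) = 5995.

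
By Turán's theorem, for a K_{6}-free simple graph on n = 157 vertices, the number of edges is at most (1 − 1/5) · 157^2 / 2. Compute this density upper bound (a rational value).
Turán density bound = (4/5) · 157^2/2 = 49298/5 ≈ 9859.6

Turán's theorem: ex(n, K_{r+1}) is achieved by the complete r-partite Turán graph T(n, r) with parts as balanced as possible, and is at most (1 − 1/r) · n^2/2. For r = 5, n = 157: the density bound is (4/5) · 24649/2 = 49298/5 ≈ 9859.6. The integer-valued extremum is e(T(157, 5)) = 9859, which is strictly less than the density bound 49298/5 since 5 ∤ 157 (the parts of T(157, 5) cannot all be equal).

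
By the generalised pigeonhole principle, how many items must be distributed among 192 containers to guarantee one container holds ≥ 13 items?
n = (13 − 1)·192 + 1 = 2305

By the generalised pigeonhole principle, to guarantee some box contains ≥ r objects we need more than (r − 1) · k objects total. Threshold: n = (r − 1) · k + 1. With r = 13 and k = 192: n = 12 · 192 + 1 = 2304 + 1 = 2305. For n = 2304 = 12 · 192, we can put exactly 12 objects in every box, avoiding 13 in any single one — so 2305 is tight.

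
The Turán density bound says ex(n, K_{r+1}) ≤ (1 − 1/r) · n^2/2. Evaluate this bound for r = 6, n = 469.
Turán density bound = (5/6) · 469^2/2 = 1099805/12 ≈ 91650.4167

Turán's theorem: ex(n, K_{r+1}) is achieved by the complete r-partite Turán graph T(n, r) with parts as balanced as possible, and is at most (1 − 1/r) · n^2/2. For r = 6, n = 469: the density bound is (5/6) · 219961/2 = 1099805/12 ≈ 91650.4167. The integer-valued extremum is e(T(469, 6)) = 91650, which is strictly less than the density bound 1099805/12 since 6 ∤ 469 (the parts of T(469, 6) cannot all be equal).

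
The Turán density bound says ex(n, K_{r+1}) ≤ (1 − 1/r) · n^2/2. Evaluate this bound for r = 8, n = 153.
Turán density bound = (7/8) · 153^2/2 = 163863/16 ≈ 10241.4375

Turán's theorem: ex(n, K_{r+1}) is achieved by the complete r-partite Turán graph T(n, r) with parts as balanced as possible, and is at most (1 − 1/r) · n^2/2. For r = 8, n = 153: the density bound is (7/8) · 23409/2 = 163863/16 ≈ 10241.4375. The integer-valued extremum is e(T(153, 8)) = 10241, which is strictly less than the density bound 163863/16 since 8 ∤ 153 (the parts of T(153, 8) cannot all be equal).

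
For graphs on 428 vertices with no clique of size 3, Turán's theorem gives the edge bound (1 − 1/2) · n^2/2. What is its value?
Turán density bound = (1/2) · 428^2/2 = 45796

Turán's theorem: ex(n, K_{r+1}) is achieved by the complete r-partite Turán graph T(n, r) with parts as balanced as possible, and is at most (1 − 1/r) · n^2/2. For r = 2, n = 428: the density bound is (1/2) · 183184/2 = 45796. Since 2 ∣ 428, the Turán graph T(428, 2) has parts of equal size 214, and its edge count e(T(428, 2)) = 45796 attains the density bound exactly.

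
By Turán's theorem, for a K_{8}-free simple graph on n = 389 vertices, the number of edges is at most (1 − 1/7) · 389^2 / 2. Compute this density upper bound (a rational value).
Turán density bound = (6/7) · 389^2/2 = 453963/7 ≈ 64851.8571

Turán's theorem: ex(n, K_{r+1}) is achieved by the complete r-partite Turán graph T(n, r) with parts as balanced as possible, and is at most (1 − 1/r) · n^2/2. For r = 7, n = 389: the density bound is (6/7) · 151321/2 = 453963/7 ≈ 64851.8571. The integer-valued extremum is e(T(389, 7)) = 64851, which is strictly less than the density bound 453963/7 since 7 ∤ 389 (the parts of T(389, 7) cannot all be equal).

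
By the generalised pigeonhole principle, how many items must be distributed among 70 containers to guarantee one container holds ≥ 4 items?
n = (4 − 1)·70 + 1 = 211

By the generalised pigeonhole principle, to guarantee some box contains ≥ r objects we need more than (r − 1) · k objects total. Threshold: n = (r − 1) · k + 1. With r = 4 and k = 70: n = 3 · 70 + 1 = 210 + 1 = 211. For n = 210 = 3 · 70, we can put exactly 3 objects in every box, avoiding 4 in any single one — so 211 is tight.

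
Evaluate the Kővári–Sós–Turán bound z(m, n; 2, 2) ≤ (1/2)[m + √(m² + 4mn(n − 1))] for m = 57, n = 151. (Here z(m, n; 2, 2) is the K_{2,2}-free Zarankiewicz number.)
z(57, 151; 2, 2) ≤ (1/2)[57 + √(57² + 4·57·151·150)] = (1/2)[57 + √5167449] = 1165.1012

Kővári–Sós–Turán: let r_1, ..., r_57 be the row sums and z = Σ r_i the total number of 1s. Each pair of columns can share at most one row with both entries 1 (else a 2×2 all-ones block appears), so Σ_i C(r_i, 2) ≤ C(151, 2) = 11325. By convexity Σ_i C(r_i, 2) ≥ 57·C(z/57, 2) = z(z − 57)/(2·57), giving z² − 57z − 57·151·150 ≤ 0 and hence z ≤ (1/2)[57 + √(3249 + 4·1291050)] = (1/2)[57 + √5167449] ≈ (1/2)(57 + 2273.2024) = 1165.1012.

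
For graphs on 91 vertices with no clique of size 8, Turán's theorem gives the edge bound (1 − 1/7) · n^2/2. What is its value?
Turán density bound = (6/7) · 91^2/2 = 3549

Turán's theorem: ex(n, K_{r+1}) is achieved by the complete r-partite Turán graph T(n, r) with parts as balanced as possible, and is at most (1 − 1/r) · n^2/2. For r = 7, n = 91: the density bound is (6/7) · 8281/2 = 3549. Since 7 ∣ 91, the Turán graph T(91, 7) has parts of equal size 13, and its edge count e(T(91, 7)) = 3549 attains the density bound exactly.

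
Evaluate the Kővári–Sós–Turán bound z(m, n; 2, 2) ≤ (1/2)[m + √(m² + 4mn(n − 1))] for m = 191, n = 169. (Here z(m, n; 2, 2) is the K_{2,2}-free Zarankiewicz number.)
z(191, 169; 2, 2) ≤ (1/2)[191 + √(191² + 4·191·169·168)] = (1/2)[191 + √21727969] = 2426.1635

Kővári–Sós–Turán: let r_1, ..., r_191 be the row sums and z = Σ r_i the total number of 1s. Each pair of columns can share at most one row with both entries 1 (else a 2×2 all-ones block appears), so Σ_i C(r_i, 2) ≤ C(169, 2) = 14196. By convexity Σ_i C(r_i, 2) ≥ 191·C(z/191, 2) = z(z − 191)/(2·191), giving z² − 191z − 191·169·168 ≤ 0 and hence z ≤ (1/2)[191 + √(36481 + 4·5422872)] = (1/2)[191 + √21727969] ≈ (1/2)(191 + 4661.327) = 2426.1635.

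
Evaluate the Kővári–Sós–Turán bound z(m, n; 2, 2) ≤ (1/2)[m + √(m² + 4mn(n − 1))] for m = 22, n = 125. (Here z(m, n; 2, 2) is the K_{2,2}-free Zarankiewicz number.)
z(22, 125; 2, 2) ≤ (1/2)[22 + √(22² + 4·22·125·124)] = (1/2)[22 + √1364484] = 595.0556

Kővári–Sós–Turán: let r_1, ..., r_22 be the row sums and z = Σ r_i the total number of 1s. Each pair of columns can share at most one row with both entries 1 (else a 2×2 all-ones block appears), so Σ_i C(r_i, 2) ≤ C(125, 2) = 7750. By convexity Σ_i C(r_i, 2) ≥ 22·C(z/22, 2) = z(z − 22)/(2·22), giving z² − 22z − 22·125·124 ≤ 0 and hence z ≤ (1/2)[22 + √(484 + 4·341000)] = (1/2)[22 + √1364484] ≈ (1/2)(22 + 1168.1113) = 595.0556.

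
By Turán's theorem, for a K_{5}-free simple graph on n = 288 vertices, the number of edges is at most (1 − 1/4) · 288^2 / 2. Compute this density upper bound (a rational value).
Turán density bound = (3/4) · 288^2/2 = 31104

Turán's theorem: ex(n, K_{r+1}) is achieved by the complete r-partite Turán graph T(n, r) with parts as balanced as possible, and is at most (1 − 1/r) · n^2/2. For r = 4, n = 288: the density bound is (3/4) · 82944/2 = 31104. Since 4 ∣ 288, the Turán graph T(288, 4) has parts of equal size 72, and its edge count e(T(288, 4)) = 31104 attains the density bound exactly.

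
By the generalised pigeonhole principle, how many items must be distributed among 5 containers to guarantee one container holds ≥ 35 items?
n = (35 − 1)·5 + 1 = 171

By the generalised pigeonhole principle, to guarantee some box contains ≥ r objects we need more than (r − 1) · k objects total. Threshold: n = (r − 1) · k + 1. With r = 35 and k = 5: n = 34 · 5 + 1 = 170 + 1 = 171. For n = 170 = 34 · 5, we can put exactly 34 objects in every box, avoiding 35 in any single one — so 171 is tight.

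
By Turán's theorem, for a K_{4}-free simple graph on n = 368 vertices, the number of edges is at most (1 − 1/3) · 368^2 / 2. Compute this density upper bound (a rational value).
Turán density bound = (2/3) · 368^2/2 = 135424/3 ≈ 45141.3333

Turán's theorem: ex(n, K_{r+1}) is achieved by the complete r-partite Turán graph T(n, r) with parts as balanced as possible, and is at most (1 − 1/r) · n^2/2. For r = 3, n = 368: the density bound is (2/3) · 135424/2 = 135424/3 ≈ 45141.3333. The integer-valued extremum is e(T(368, 3)) = 45141, which is strictly less than the density bound 135424/3 since 3 ∤ 368 (the parts of T(368, 3) cannot all be equal).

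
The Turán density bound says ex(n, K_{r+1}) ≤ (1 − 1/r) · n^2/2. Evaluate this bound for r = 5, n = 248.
Turán density bound = (4/5) · 248^2/2 = 123008/5 ≈ 24601.6

Turán's theorem: ex(n, K_{r+1}) is achieved by the complete r-partite Turán graph T(n, r) with parts as balanced as possible, and is at most (1 − 1/r) · n^2/2. For r = 5, n = 248: the density bound is (4/5) · 61504/2 = 123008/5 ≈ 24601.6. The integer-valued extremum is e(T(248, 5)) = 24601, which is strictly less than the density bound 123008/5 since 5 ∤ 248 (the parts of T(248, 5) cannot all be equal).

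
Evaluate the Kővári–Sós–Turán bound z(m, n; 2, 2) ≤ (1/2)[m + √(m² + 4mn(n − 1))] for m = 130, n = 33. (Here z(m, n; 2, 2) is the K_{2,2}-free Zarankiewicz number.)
z(130, 33; 2, 2) ≤ (1/2)[130 + √(130² + 4·130·33·32)] = (1/2)[130 + √566020] = 441.1715

Kővári–Sós–Turán: let r_1, ..., r_130 be the row sums and z = Σ r_i the total number of 1s. Each pair of columns can share at most one row with both entries 1 (else a 2×2 all-ones block appears), so Σ_i C(r_i, 2) ≤ C(33, 2) = 528. By convexity Σ_i C(r_i, 2) ≥ 130·C(z/130, 2) = z(z − 130)/(2·130), giving z² − 130z − 130·33·32 ≤ 0 and hence z ≤ (1/2)[130 + √(16900 + 4·137280)] = (1/2)[130 + √566020] ≈ (1/2)(130 + 752.343) = 441.1715.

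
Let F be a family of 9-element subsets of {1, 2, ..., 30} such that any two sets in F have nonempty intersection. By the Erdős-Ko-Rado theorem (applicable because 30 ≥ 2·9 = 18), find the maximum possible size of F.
max |F| = C(29, 8) = 4292145

The Erdős-Ko-Rado theorem states: for n ≥ 2k, an intersecting family of k-subsets of an n-element set has size at most C(n − 1, k − 1), with equality for 'star' families {A ⊆ [n] : |A| = k, i ∈ A} (fix an element i). For n = 30, k = 9: C(29, 8) = 4292145.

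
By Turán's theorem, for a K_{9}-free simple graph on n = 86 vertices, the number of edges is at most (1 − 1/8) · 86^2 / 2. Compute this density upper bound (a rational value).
Turán density bound = (7/8) · 86^2/2 = 12943/4 ≈ 3235.75

Turán's theorem: ex(n, K_{r+1}) is achieved by the complete r-partite Turán graph T(n, r) with parts as balanced as possible, and is at most (1 − 1/r) · n^2/2. For r = 8, n = 86: the density bound is (7/8) · 7396/2 = 12943/4 ≈ 3235.75. The integer-valued extremum is e(T(86, 8)) = 3235, which is strictly less than the density bound 12943/4 since 8 ∤ 86 (the parts of T(86, 8) cannot all be equal).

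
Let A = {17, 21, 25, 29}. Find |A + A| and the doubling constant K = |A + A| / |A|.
K = |A + A| / |A| = 7/4

Enumerate A + A = {a + b : a, b ∈ A}. With |A| = 4, there are |A|^2 = 16 ordered sum pairs; collecting distinct values, A + A = {34, 38, 42, 46, 50, 54, 58}, so |A + A| = 7. Thus K = 7/4. Here |A + A| = 2|A| − 1 = 7, the minimum possible — so K = 7/4 is minimal, which holds iff A is an arithmetic progression.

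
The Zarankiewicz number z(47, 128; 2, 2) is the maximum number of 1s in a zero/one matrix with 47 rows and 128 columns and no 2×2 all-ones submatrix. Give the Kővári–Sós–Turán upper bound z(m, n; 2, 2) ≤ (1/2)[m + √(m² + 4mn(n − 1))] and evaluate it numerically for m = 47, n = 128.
z(47, 128; 2, 2) ≤ (1/2)[47 + √(47² + 4·47·128·127)] = (1/2)[47 + √3058337] = 897.9051

Kővári–Sós–Turán: let r_1, ..., r_47 be the row sums and z = Σ r_i the total number of 1s. Each pair of columns can share at most one row with both entries 1 (else a 2×2 all-ones block appears), so Σ_i C(r_i, 2) ≤ C(128, 2) = 8128. By convexity Σ_i C(r_i, 2) ≥ 47·C(z/47, 2) = z(z − 47)/(2·47), giving z² − 47z − 47·128·127 ≤ 0 and hence z ≤ (1/2)[47 + √(2209 + 4·764032)] = (1/2)[47 + √3058337] ≈ (1/2)(47 + 1748.8102) = 897.9051.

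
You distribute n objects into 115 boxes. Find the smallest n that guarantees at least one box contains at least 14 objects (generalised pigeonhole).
n = (14 − 1)·115 + 1 = 1496

By the generalised pigeonhole principle, to guarantee some box contains ≥ r objects we need more than (r − 1) · k objects total. Threshold: n = (r − 1) · k + 1. With r = 14 and k = 115: n = 13 · 115 + 1 = 1495 + 1 = 1496. For n = 1495 = 13 · 115, we can put exactly 13 objects in every box, avoiding 14 in any single one — so 1496 is tight.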